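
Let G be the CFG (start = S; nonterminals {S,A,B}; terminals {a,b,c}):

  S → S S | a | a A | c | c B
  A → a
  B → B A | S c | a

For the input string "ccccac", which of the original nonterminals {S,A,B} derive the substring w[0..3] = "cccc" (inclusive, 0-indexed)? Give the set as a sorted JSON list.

Convert to CNF:
  S -> S S | T0 B | T1 A | a | c
  A -> a
  B -> B A | S T0 | a
  T0 -> c
  T1 -> a

CYK fill — only the sub-triangle for w[0..3]:
  [0..0]={S,T0}  "c"  orig:{S}
  [1..1]={S,T0}  "c"  orig:{S}
  [2..2]={S,T0}  "c"  orig:{S}
  [3..3]={S,T0}  "c"  orig:{S}
  [0..1]={B,S}  "cc"
  [1..2]={B,S}  "cc"
  [2..3]={B,S}  "cc"
  [0..2]={B,S}  "ccc"
  [1..3]={B,S}  "ccc"
  [0..3]={B,S}  "cccc"

Original NTs in T[0,3] deriving "cccc": ["B", "S"]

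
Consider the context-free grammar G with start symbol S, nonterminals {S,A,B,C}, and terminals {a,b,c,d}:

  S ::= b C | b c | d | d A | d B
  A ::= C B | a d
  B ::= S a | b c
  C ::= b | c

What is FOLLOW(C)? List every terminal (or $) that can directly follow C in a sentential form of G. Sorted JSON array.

FIRST sets, iterate to fixpoint:
round 1:
  A via A→a d: +{a}
  B via B→b c: +{b}
  C via C→b: +{b}
  C via C→c: +{c}
  S via S→b C: +{b}
  S via S→d: +{d}
  FIRST(S)={b,d}  FIRST(A)={a}  FIRST(B)={b}  FIRST(C)={b,c}
round 2:
  A via A→C B: +{b,c}
  B via B→S a: +{d}
  FIRST(S)={b,d}  FIRST(A)={a,b,c}  FIRST(B)={b,d}  FIRST(C)={b,c}
round 3: (stable)
  FIRST(S)={b,d}  FIRST(A)={a,b,c}  FIRST(B)={b,d}  FIRST(C)={b,c}

FOLLOW iteration:
seed FOLLOW(S) with $
[1]
  A→C B: FOLLOW(C) ⊇ FIRST(B) = {b,d}; new: +{b,d}
  B→S a: FOLLOW(S) ⊇ FIRST(a) = {a}; new: +{a}
  S→b C: FOLLOW(C) ⊇ FOLLOW(S) ⊇ {$,a}; new: +{$,a}
  S→d A: FOLLOW(A) ⊇ FOLLOW(S) ⊇ {$,a}; new: +{$,a}
  S→d B: FOLLOW(B) ⊇ FOLLOW(S) ⊇ {$,a}; new: +{$,a}
  S: {$,a}  A: {$,a}  B: {$,a}  C: {$,a,b,d}
[2] — fixpoint
  S: {$,a}  A: {$,a}  B: {$,a}  C: {$,a,b,d}

FOLLOW(C) = ["$", "a", "b", "d"]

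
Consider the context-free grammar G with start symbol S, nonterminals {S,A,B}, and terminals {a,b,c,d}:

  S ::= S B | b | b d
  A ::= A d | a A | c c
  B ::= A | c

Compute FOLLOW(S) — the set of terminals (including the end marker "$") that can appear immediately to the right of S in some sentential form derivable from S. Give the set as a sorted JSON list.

FIRST iteration:
[1]
  A via A→a A: +{a}
  A via A→c c: +{c}
  B via B→A: +{a,c}
  S via S→b: +{b}
  S: {b}  A: {a,c}  B: {a,c}
[2] (no change)
  S: {b}  A: {a,c}  B: {a,c}

Compute FOLLOW by fixpoint:
initialize: $ ∈ FOLLOW(S)
round 1:
  A→A d: FOLLOW(A) ⊇ FIRST(d) = {d}; new: +{d}
  S→S B: FOLLOW(S) ⊇ FIRST(B) = {a,c}; new: +{a,c}
  S→S B: FOLLOW(B) ⊇ FOLLOW(S) ⊇ {$,a,c}; new: +{$,a,c}
  S: {$,a,c}  A: {d}  B: {$,a,c}
round 2:
  B→A: FOLLOW(A) ⊇ FOLLOW(B) ⊇ {$,a,c}; new: +{$,a,c}
  S: {$,a,c}  A: {$,a,c,d}  B: {$,a,c}
round 3: (stable)
  S: {$,a,c}  A: {$,a,c,d}  B: {$,a,c}

FOLLOW(S) = ["$", "a", "c"]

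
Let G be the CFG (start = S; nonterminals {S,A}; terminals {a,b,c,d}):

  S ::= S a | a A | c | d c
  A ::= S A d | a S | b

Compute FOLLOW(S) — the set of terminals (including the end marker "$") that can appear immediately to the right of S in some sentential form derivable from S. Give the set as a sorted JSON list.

Compute FIRST by fixpoint:
pass 1:
  A via A→a S: +{a}
  A via A→b: +{b}
  S via S→a A: +{a}
  S via S→c: +{c}
  S via S→d c: +{d}
  S: {a,c,d}  A: {a,b}
pass 2:
  A via A→S A d: +{c,d}
  S: {a,c,d}  A: {a,b,c,d}
pass 3: (no change)
  S: {a,c,d}  A: {a,b,c,d}

FOLLOW iteration:
initialize: $ ∈ FOLLOW(S)
pass 1:
  A→S A d: FOLLOW(S) ⊇ FIRST(A) = {a,b,c,d}; new: +{a,b,c,d}
  A→S A d: FOLLOW(A) ⊇ FIRST(d) = {d}; new: +{d}
  S→a A: FOLLOW(A) ⊇ FOLLOW(S) ⊇ {$,a,b,c,d}; new: +{$,a,b,c}
  FOLLOW[S]={$,a,b,c,d}  FOLLOW[A]={$,a,b,c,d}
pass 2: — fixpoint
  FOLLOW[S]={$,a,b,c,d}  FOLLOW[A]={$,a,b,c,d}

FOLLOW(S) = ["$", "a", "b", "c", "d"]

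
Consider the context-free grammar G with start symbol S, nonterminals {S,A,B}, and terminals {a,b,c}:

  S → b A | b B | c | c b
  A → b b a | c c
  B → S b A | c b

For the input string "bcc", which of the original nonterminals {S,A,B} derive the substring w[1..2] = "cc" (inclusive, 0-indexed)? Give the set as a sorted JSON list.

CNF form of G:
  S -> T0 A | T0 B | T2 T0 | c
  A -> T0 X3 | T2 T2
  B -> S X4 | T2 T0
  T0 -> b
  T1 -> a
  T2 -> c
  X3 -> T0 T1
  X4 -> T0 A

Fill CYK table bottom-up (cells [i..j] with 1 ≤ i ≤ j ≤ 2 only):
  [1..1]={S,T2}  "c"  orig:{S}
  [2..2]={S,T2}  "c"  orig:{S}
  [1..2]={A}  "cc"

Original NTs in T[1,2] deriving "cc": ["A"]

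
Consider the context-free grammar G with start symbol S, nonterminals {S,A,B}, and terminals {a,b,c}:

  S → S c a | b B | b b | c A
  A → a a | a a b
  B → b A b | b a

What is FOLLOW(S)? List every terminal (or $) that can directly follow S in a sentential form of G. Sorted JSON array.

FIRST iteration:
[1]
  A via A→a a: +{a}
  B via B→b A b: +{b}
  S via S→b B: +{b}
  S via S→c A: +{c}
  FIRST(S)={b,c}  FIRST(A)={a}  FIRST(B)={b}
[2] — fixpoint
  FIRST(S)={b,c}  FIRST(A)={a}  FIRST(B)={b}

FOLLOW sets:
seed FOLLOW(S) with $
pass 1:
  B→b A b: FOLLOW(A) ⊇ FIRST(b) = {b}; new: +{b}
  S→S c a: FOLLOW(S) ⊇ FIRST(c) = {c}; new: +{c}
  S→b B: FOLLOW(B) ⊇ FOLLOW(S) ⊇ {$,c}; new: +{$,c}
  S→c A: FOLLOW(A) ⊇ FOLLOW(S) ⊇ {$,c}; new: +{$,c}
  FOLLOW(S)={$,c}  FOLLOW(A)={$,b,c}  FOLLOW(B)={$,c}
pass 2: — fixpoint
  FOLLOW(S)={$,c}  FOLLOW(A)={$,b,c}  FOLLOW(B)={$,c}

FOLLOW(S) = ["$", "c"]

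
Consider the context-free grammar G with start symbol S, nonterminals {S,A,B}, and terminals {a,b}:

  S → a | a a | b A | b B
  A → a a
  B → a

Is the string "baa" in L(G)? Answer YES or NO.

Convert to CNF:
  S -> T0 T0 | T1 A | T1 B | a
  A -> T0 T0
  B -> a
  T0 -> a
  T1 -> b

CYK table (by increasing span):
  T[0,0] 'b' = {T1}  orig:{}
  T[1,1] 'a' = {B,S,T0}  orig:{B,S}
  T[2,2] 'a' = {B,S,T0}  orig:{B,S}
  T[0,1] 'ba' = {S}
  T[1,2] 'aa' = {A,S}
  T[0,2] 'baa' = {S}

S ∈ T[0,2] ⇒ YES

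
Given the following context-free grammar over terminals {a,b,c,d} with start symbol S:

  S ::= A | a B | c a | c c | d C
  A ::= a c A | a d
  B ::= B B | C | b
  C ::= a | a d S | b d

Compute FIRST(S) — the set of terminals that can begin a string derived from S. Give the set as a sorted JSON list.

FIRST sets, iterate to fixpoint:
round 1:
  A via A→a c A: +{a}
  B via B→b: +{b}
  C via C→a: +{a}
  C via C→b d: +{b}
  S via S→A: +{a}
  S via S→c a: +{c}
  S via S→d C: +{d}
  FIRST[S]={a,c,d}  FIRST[A]={a}  FIRST[B]={b}  FIRST[C]={a,b}
round 2:
  B via B→C: +{a}
  FIRST[S]={a,c,d}  FIRST[A]={a}  FIRST[B]={a,b}  FIRST[C]={a,b}
round 3: (stable)
  FIRST[S]={a,c,d}  FIRST[A]={a}  FIRST[B]={a,b}  FIRST[C]={a,b}

FIRST(S) = ["a", "c", "d"]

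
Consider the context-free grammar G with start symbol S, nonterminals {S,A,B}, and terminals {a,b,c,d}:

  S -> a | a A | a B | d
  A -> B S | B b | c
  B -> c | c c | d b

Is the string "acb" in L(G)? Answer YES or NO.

Convert to CNF:
  S -> T3 A | T3 B | a | d
  A -> B S | B T0 | c
  B -> T1 T1 | T2 T0 | c
  T0 -> b
  T1 -> c
  T2 -> d
  T3 -> a

Fill CYK table bottom-up:
  T[0,0] 'a' = {S,T3}  orig:{S}
  T[1,1] 'c' = {A,B,T1}  orig:{A,B}
  T[2,2] 'b' = {T0}  orig:{}
  T[0,1] 'ac' = {S}
  T[1,2] 'cb' = {A}
  T[0,2] 'acb' = {S}

S ∈ T[0,2] ⇒ YES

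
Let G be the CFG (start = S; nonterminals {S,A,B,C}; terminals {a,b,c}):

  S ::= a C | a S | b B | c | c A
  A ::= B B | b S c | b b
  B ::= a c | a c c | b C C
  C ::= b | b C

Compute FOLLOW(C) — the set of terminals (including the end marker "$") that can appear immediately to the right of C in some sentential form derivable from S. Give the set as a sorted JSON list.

FIRST sets, iterate to fixpoint:
[1]
  A via A→b S c: +{b}
  B via B→a c: +{a}
  B via B→b C C: +{b}
  C via C→b: +{b}
  S via S→a C: +{a}
  S via S→b B: +{b}
  S via S→c: +{c}
  S: {a,b,c}  A: {b}  B: {a,b}  C: {b}
[2]
  A via A→B B: +{a}
  S: {a,b,c}  A: {a,b}  B: {a,b}  C: {b}
[3] — fixpoint
  S: {a,b,c}  A: {a,b}  B: {a,b}  C: {b}

Compute FOLLOW by fixpoint:
seed FOLLOW(S) with $
round 1:
  A→B B: FOLLOW(B) ⊇ FIRST(B) = {a,b}; new: +{a,b}
  A→b S c: FOLLOW(S) ⊇ FIRST(c) = {c}; new: +{c}
  B→b C C: FOLLOW(C) ⊇ FIRST(C) = {b}; new: +{b}
  B→b C C: FOLLOW(C) ⊇ FOLLOW(B) ⊇ {a,b}; new: +{a}
  S→a C: FOLLOW(C) ⊇ FOLLOW(S) ⊇ {$,c}; new: +{$,c}
  S→b B: FOLLOW(B) ⊇ FOLLOW(S) ⊇ {$,c}; new: +{$,c}
  S→c A: FOLLOW(A) ⊇ FOLLOW(S) ⊇ {$,c}; new: +{$,c}
  S: {$,c}  A: {$,c}  B: {$,a,b,c}  C: {$,a,b,c}
round 2: — fixpoint
  S: {$,c}  A: {$,c}  B: {$,a,b,c}  C: {$,a,b,c}

FOLLOW(C) = ["$", "a", "b", "c"]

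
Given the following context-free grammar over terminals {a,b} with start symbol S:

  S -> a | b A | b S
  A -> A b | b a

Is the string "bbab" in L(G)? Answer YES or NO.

Convert to CNF:
  S -> T0 A | T0 S | a
  A -> A T0 | T0 T1
  T0 -> b
  T1 -> a

CYK fill:
  cell(0,0) b: {T0}  orig:{}
  cell(1,1) b: {T0}  orig:{}
  cell(2,2) a: {S,T1}  orig:{S}
  cell(3,3) b: {T0}  orig:{}
  cell(0,1) bb: ∅
  cell(1,2) ba: {A,S}
  cell(2,3) ab: ∅
  cell(0,2) bba: {S}
  cell(1,3) bab: {A}
  cell(0,3) bbab: {S}

S ∈ T[0,3] ⇒ YES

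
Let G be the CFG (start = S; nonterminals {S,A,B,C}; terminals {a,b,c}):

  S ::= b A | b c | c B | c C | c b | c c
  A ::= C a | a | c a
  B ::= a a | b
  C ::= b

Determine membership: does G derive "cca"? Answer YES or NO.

CNF form of G:
  S -> T1 B | T1 C | T1 T1 | T1 T2 | T2 A | T2 T1
  A -> C T0 | T1 T0 | a
  B -> T0 T0 | b
  C -> b
  T0 -> a
  T1 -> c
  T2 -> b

CYK fill:
  [0..0]={T1}  "c"  orig:{}
  [1..1]={T1}  "c"  orig:{}
  [2..2]={A,T0}  "a"  orig:{A}
  [0..1]={S}  "cc"
  [1..2]={A}  "ca"
  [0..2]=∅  "cca"

S ∉ T[0,2] ⇒ NO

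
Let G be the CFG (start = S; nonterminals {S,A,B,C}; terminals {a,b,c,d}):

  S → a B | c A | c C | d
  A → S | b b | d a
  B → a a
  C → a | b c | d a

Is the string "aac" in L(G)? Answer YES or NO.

Convert to CNF:
  S -> T0 B | T2 A | T2 C | d
  A -> T0 B | T1 T1 | T2 A | T2 C | T3 T0 | d
  B -> T0 T0
  C -> T1 T2 | T3 T0 | a
  T0 -> a
  T1 -> b
  T2 -> c
  T3 -> d

CYK table (by increasing span):
  cell(0,0) a: {C,T0}  orig:{C}
  cell(1,1) a: {C,T0}  orig:{C}
  cell(2,2) c: {T2}  orig:{}
  cell(0,1) aa: {B}
  cell(1,2) ac: ∅
  cell(0,2) aac: ∅

S ∉ T[0,2] ⇒ NO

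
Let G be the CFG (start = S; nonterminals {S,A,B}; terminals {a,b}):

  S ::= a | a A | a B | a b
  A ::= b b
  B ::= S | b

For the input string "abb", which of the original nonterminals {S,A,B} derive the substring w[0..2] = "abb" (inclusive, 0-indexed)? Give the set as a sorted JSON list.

Convert to CNF:
  S -> T1 A | T1 B | T1 T0 | a
  A -> T0 T0
  B -> T1 A | T1 B | T1 T0 | a | b
  T0 -> b
  T1 -> a

CYK fill, restricted to cells inside w[0..2]:
  cell(0,0) a: {B,S,T1}  orig:{B,S}
  cell(1,1) b: {B,T0}  orig:{B}
  cell(2,2) b: {B,T0}  orig:{B}
  cell(0,1) ab: {B,S}
  cell(1,2) bb: {A}
  cell(0,2) abb: {B,S}

Original NTs in T[0,2] deriving "abb": ["B", "S"]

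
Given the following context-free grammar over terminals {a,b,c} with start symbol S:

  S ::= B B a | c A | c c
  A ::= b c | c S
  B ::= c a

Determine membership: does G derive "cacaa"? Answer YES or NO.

Convert to CNF:
  S -> B X3 | T1 A | T1 T1
  A -> T0 T1 | T1 S
  B -> T1 T2
  T0 -> b
  T1 -> c
  T2 -> a
  X3 -> B T2

Fill CYK table bottom-up:
  [0..0]={T1}  "c"  orig:{}
  [1..1]={T2}  "a"  orig:{}
  [2..2]={T1}  "c"  orig:{}
  [3..3]={T2}  "a"  orig:{}
  [4..4]={T2}  "a"  orig:{}
  [0..1]={B}  "ca"
  [1..2]=∅  "ac"
  [2..3]={B}  "ca"
  [3..4]=∅  "aa"
  [0..2]=∅  "cac"
  [1..3]=∅  "aca"
  [2..4]={X3}  "caa"  orig:{}
  [0..3]=∅  "caca"
  [1..4]=∅  "acaa"
  [0..4]={S}  "cacaa"

S ∈ T[0,4] ⇒ YES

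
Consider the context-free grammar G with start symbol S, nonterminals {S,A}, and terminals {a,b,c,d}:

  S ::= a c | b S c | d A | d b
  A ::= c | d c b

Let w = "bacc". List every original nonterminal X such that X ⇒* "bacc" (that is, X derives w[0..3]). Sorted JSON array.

CNF form of G:
  S -> T0 A | T0 T2 | T2 X5 | T3 T1
  A -> T0 X4 | c
  T0 -> d
  T1 -> c
  T2 -> b
  T3 -> a
  X4 -> T1 T2
  X5 -> S T1

Fill CYK table bottom-up, restricted to cells inside w[0..3]:
  T[0,0] 'b' = {T2}  orig:{}
  T[1,1] 'a' = {T3}  orig:{}
  T[2,2] 'c' = {A,T1}  orig:{A}
  T[3,3] 'c' = {A,T1}  orig:{A}
  T[0,1] 'ba' = ∅
  T[1,2] 'ac' = {S}
  T[2,3] 'cc' = ∅
  T[0,2] 'bac' = ∅
  T[1,3] 'acc' = {X5}  orig:{}
  T[0,3] 'bacc' = {S}

Original NTs in T[0,3] deriving "bacc": ["S"]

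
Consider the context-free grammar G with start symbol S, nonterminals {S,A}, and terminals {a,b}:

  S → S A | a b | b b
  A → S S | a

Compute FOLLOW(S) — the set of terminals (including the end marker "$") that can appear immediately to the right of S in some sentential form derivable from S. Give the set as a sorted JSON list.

Compute FIRST by fixpoint:
round 1:
  A via A→a: +{a}
  S via S→a b: +{a}
  S via S→b b: +{b}
  FIRST[S]={a,b}  FIRST[A]={a}
round 2:
  A via A→S S: +{b}
  FIRST[S]={a,b}  FIRST[A]={a,b}
round 3: (stable)
  FIRST[S]={a,b}  FIRST[A]={a,b}

FOLLOW sets:
initialize: $ ∈ FOLLOW(S)
round 1:
  A→S S: FOLLOW(S) ⊇ FIRST(S) = {a,b}; new: +{a,b}
  S→S A: FOLLOW(A) ⊇ FOLLOW(S) ⊇ {$,a,b}; new: +{$,a,b}
  S: {$,a,b}  A: {$,a,b}
round 2: done
  S: {$,a,b}  A: {$,a,b}

FOLLOW(S) = ["$", "a", "b"]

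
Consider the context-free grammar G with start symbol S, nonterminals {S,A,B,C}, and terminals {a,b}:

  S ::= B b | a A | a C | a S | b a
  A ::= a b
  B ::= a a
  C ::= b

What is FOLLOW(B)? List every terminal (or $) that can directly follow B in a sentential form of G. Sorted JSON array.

FIRST iteration:
pass 1:
  A via A→a b: +{a}
  B via B→a a: +{a}
  C via C→b: +{b}
  S via S→B b: +{a}
  S via S→b a: +{b}
  FIRST(S)={a,b}  FIRST(A)={a}  FIRST(B)={a}  FIRST(C)={b}
pass 2: — fixpoint
  FIRST(S)={a,b}  FIRST(A)={a}  FIRST(B)={a}  FIRST(C)={b}

FOLLOW iteration:
FOLLOW(S) := {$}
pass 1:
  S→B b: FOLLOW(B) ⊇ FIRST(b) = {b}; new: +{b}
  S→a A: FOLLOW(A) ⊇ FOLLOW(S) ⊇ {$}; new: +{$}
  S→a C: FOLLOW(C) ⊇ FOLLOW(S) ⊇ {$}; new: +{$}
  FOLLOW(S)={$}  FOLLOW(A)={$}  FOLLOW(B)={b}  FOLLOW(C)={$}
pass 2: (stable)
  FOLLOW(S)={$}  FOLLOW(A)={$}  FOLLOW(B)={b}  FOLLOW(C)={$}

FOLLOW(B) = ["b"]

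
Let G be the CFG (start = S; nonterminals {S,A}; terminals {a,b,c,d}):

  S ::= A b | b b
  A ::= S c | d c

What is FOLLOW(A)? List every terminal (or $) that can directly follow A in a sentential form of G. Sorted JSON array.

FIRST iteration:
iter 1:
  A via A→d c: +{d}
  S via S→A b: +{d}
  S via S→b b: +{b}
  FIRST(S)={b,d}  FIRST(A)={d}
iter 2:
  A via A→S c: +{b}
  FIRST(S)={b,d}  FIRST(A)={b,d}
iter 3: — fixpoint
  FIRST(S)={b,d}  FIRST(A)={b,d}

FOLLOW sets:
seed FOLLOW(S) with $
round 1:
  A→S c: FOLLOW(S) ⊇ FIRST(c) = {c}; new: +{c}
  S→A b: FOLLOW(A) ⊇ FIRST(b) = {b}; new: +{b}
  FOLLOW[S]={$,c}  FOLLOW[A]={b}
round 2: — fixpoint
  FOLLOW[S]={$,c}  FOLLOW[A]={b}

FOLLOW(A) = ["b"]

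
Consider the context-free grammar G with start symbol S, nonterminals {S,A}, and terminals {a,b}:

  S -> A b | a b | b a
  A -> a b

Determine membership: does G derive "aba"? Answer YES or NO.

Convert to CNF:
  S -> A T1 | T0 T1 | T1 T0
  A -> T0 T1
  T0 -> a
  T1 -> b

Fill CYK table bottom-up:
  cell(0,0) a: {T0}  orig:{}
  cell(1,1) b: {T1}  orig:{}
  cell(2,2) a: {T0}  orig:{}
  cell(0,1) ab: {A,S}
  cell(1,2) ba: {S}
  cell(0,2) aba: ∅

S ∉ T[0,2] ⇒ NO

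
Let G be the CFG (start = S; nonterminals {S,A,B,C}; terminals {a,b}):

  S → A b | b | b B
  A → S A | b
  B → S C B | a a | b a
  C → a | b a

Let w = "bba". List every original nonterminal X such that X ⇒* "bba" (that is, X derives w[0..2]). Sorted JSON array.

Convert to CNF:
  S -> A T1 | T1 B | b
  A -> S A | b
  B -> S X2 | T0 T0 | T1 T0
  C -> T1 T0 | a
  T0 -> a
  T1 -> b
  X2 -> C B

Fill CYK table bottom-up, restricted to cells inside w[0..2]:
  [0..0]={A,S,T1}  "b"  orig:{A,S}
  [1..1]={A,S,T1}  "b"  orig:{A,S}
  [2..2]={C,T0}  "a"  orig:{C}
  [0..1]={A,S}  "bb"
  [1..2]={B,C}  "ba"
  [0..2]={S}  "bba"

Original NTs in T[0,2] deriving "bba": ["S"]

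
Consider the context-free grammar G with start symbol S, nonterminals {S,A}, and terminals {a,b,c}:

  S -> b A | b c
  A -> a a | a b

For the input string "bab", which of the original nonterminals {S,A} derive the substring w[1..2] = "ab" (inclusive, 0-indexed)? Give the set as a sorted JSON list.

Convert to CNF:
  S -> T1 A | T1 T2
  A -> T0 T0 | T0 T1
  T0 -> a
  T1 -> b
  T2 -> c

CYK table (by increasing span) — only the sub-triangle for w[1..2]:
  cell(1,1) a: {T0}  orig:{}
  cell(2,2) b: {T1}  orig:{}
  cell(1,2) ab: {A}

Original NTs in T[1,2] deriving "ab": ["A"]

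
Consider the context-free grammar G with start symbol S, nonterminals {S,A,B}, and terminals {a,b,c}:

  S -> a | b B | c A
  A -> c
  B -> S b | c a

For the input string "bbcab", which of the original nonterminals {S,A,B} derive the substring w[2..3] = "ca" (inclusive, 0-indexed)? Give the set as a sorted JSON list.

CNF form of G:
  S -> T0 B | T1 A | a
  A -> c
  B -> S T0 | T1 T2
  T0 -> b
  T1 -> c
  T2 -> a

CYK fill — only the sub-triangle for w[2..3]:
  cell(2,2) c: {A,T1}  orig:{A}
  cell(3,3) a: {S,T2}  orig:{S}
  cell(2,3) ca: {B}

Original NTs in T[2,3] deriving "ca": ["B"]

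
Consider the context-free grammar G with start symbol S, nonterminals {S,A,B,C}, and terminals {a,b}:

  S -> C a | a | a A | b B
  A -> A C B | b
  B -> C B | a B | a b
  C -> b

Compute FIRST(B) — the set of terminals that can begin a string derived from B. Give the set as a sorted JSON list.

FIRST sets, iterate to fixpoint:
pass 1:
  A via A→b: +{b}
  B via B→a B: +{a}
  C via C→b: +{b}
  S via S→C a: +{b}
  S via S→a: +{a}
  FIRST(S)={a,b}  FIRST(A)={b}  FIRST(B)={a}  FIRST(C)={b}
pass 2:
  B via B→C B: +{b}
  FIRST(S)={a,b}  FIRST(A)={b}  FIRST(B)={a,b}  FIRST(C)={b}
pass 3: (stable)
  FIRST(S)={a,b}  FIRST(A)={b}  FIRST(B)={a,b}  FIRST(C)={b}

FIRST(B) = ["a", "b"]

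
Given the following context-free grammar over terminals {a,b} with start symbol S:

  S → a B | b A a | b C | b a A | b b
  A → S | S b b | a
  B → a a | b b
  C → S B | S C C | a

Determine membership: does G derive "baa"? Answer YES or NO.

CNF form of G:
  S -> T0 C | T0 T0 | T0 X6 | T0 X7 | T1 B
  A -> S X2 | T0 C | T0 T0 | T0 X3 | T0 X4 | T1 B | a
  B -> T0 T0 | T1 T1
  C -> S B | S X5 | a
  T0 -> b
  T1 -> a
  X2 -> T0 T0
  X3 -> A T1
  X4 -> T1 A
  X5 -> C C
  X6 -> A T1
  X7 -> T1 A

Fill CYK table bottom-up:
  [0..0]={T0}  "b"  orig:{}
  [1..1]={A,C,T1}  "a"  orig:{A,C}
  [2..2]={A,C,T1}  "a"  orig:{A,C}
  [0..1]={A,S}  "ba"
  [1..2]={B,X3,X4,X5,X6,X7}  "aa"  orig:{B}
  [0..2]={A,S,X3,X6}  "baa"  orig:{A,S}

S ∈ T[0,2] ⇒ YES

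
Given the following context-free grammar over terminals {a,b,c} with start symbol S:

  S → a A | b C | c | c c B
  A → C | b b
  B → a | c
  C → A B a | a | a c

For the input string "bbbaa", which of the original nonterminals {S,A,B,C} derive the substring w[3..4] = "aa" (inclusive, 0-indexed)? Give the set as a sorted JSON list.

Convert to CNF:
  S -> T0 A | T1 X5 | T2 C | c
  A -> A X3 | T0 T1 | T2 T2 | a
  B -> a | c
  C -> A X4 | T0 T1 | a
  T0 -> a
  T1 -> c
  T2 -> b
  X3 -> B T0
  X4 -> B T0
  X5 -> T1 B

CYK fill, restricted to cells inside w[3..4]:
  T[3,3] 'a' = {A,B,C,T0}  orig:{A,B,C}
  T[4,4] 'a' = {A,B,C,T0}  orig:{A,B,C}
  T[3,4] 'aa' = {S,X3,X4}  orig:{S}

Original NTs in T[3,4] deriving "aa": ["S"]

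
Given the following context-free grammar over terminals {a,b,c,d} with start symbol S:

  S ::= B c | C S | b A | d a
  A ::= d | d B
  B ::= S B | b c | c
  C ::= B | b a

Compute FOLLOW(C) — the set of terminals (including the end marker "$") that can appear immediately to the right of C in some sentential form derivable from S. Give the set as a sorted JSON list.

FIRST sets, iterate to fixpoint:
[1]
  A via A→d: +{d}
  B via B→b c: +{b}
  B via B→c: +{c}
  C via C→B: +{b,c}
  S via S→B c: +{b,c}
  S via S→d a: +{d}
  FIRST(S)={b,c,d}  FIRST(A)={d}  FIRST(B)={b,c}  FIRST(C)={b,c}
[2]
  B via B→S B: +{d}
  C via C→B: +{d}
  FIRST(S)={b,c,d}  FIRST(A)={d}  FIRST(B)={b,c,d}  FIRST(C)={b,c,d}
[3] done
  FIRST(S)={b,c,d}  FIRST(A)={d}  FIRST(B)={b,c,d}  FIRST(C)={b,c,d}

FOLLOW sets:
seed FOLLOW(S) with $
pass 1:
  B→S B: FOLLOW(S) ⊇ FIRST(B) = {b,c,d}; new: +{b,c,d}
  S→B c: FOLLOW(B) ⊇ FIRST(c) = {c}; new: +{c}
  S→C S: FOLLOW(C) ⊇ FIRST(S) = {b,c,d}; new: +{b,c,d}
  S→b A: FOLLOW(A) ⊇ FOLLOW(S) ⊇ {$,b,c,d}; new: +{$,b,c,d}
  FOLLOW[S]={$,b,c,d}  FOLLOW[A]={$,b,c,d}  FOLLOW[B]={c}  FOLLOW[C]={b,c,d}
pass 2:
  A→d B: FOLLOW(B) ⊇ FOLLOW(A) ⊇ {$,b,c,d}; new: +{$,b,d}
  FOLLOW[S]={$,b,c,d}  FOLLOW[A]={$,b,c,d}  FOLLOW[B]={$,b,c,d}  FOLLOW[C]={b,c,d}
pass 3: done
  FOLLOW[S]={$,b,c,d}  FOLLOW[A]={$,b,c,d}  FOLLOW[B]={$,b,c,d}  FOLLOW[C]={b,c,d}

FOLLOW(C) = ["b", "c", "d"]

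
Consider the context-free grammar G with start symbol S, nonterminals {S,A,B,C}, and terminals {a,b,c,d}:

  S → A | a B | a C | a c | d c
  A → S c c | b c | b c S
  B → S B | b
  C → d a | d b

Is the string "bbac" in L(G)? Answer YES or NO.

CNF form of G:
  S -> S X6 | T1 T0 | T1 X7 | T2 T0 | T3 B | T3 C | T3 T0
  A -> S X4 | T1 T0 | T1 X5
  B -> S B | b
  C -> T2 T1 | T2 T3
  T0 -> c
  T1 -> b
  T2 -> d
  T3 -> a
  X4 -> T0 T0
  X5 -> T0 S
  X6 -> T0 T0
  X7 -> T0 S

Fill CYK table bottom-up:
  cell(0,0) b: {B,T1}  orig:{B}
  cell(1,1) b: {B,T1}  orig:{B}
  cell(2,2) a: {T3}  orig:{}
  cell(3,3) c: {T0}  orig:{}
  cell(0,1) bb: ∅
  cell(1,2) ba: ∅
  cell(2,3) ac: {S}
  cell(0,2) bba: ∅
  cell(1,3) bac: ∅
  cell(0,3) bbac: ∅

S ∉ T[0,3] ⇒ NO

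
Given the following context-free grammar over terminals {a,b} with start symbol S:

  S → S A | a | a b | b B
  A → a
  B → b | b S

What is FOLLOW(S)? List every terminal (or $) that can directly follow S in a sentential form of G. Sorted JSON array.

FIRST iteration:
iter 1:
  A via A→a: +{a}
  B via B→b: +{b}
  S via S→a: +{a}
  S via S→b B: +{b}
  S: {a,b}  A: {a}  B: {b}
iter 2: done
  S: {a,b}  A: {a}  B: {b}

Compute FOLLOW by fixpoint:
seed FOLLOW(S) with $
pass 1:
  S→S A: FOLLOW(S) ⊇ FIRST(A) = {a}; new: +{a}
  S→S A: FOLLOW(A) ⊇ FOLLOW(S) ⊇ {$,a}; new: +{$,a}
  S→b B: FOLLOW(B) ⊇ FOLLOW(S) ⊇ {$,a}; new: +{$,a}
  FOLLOW[S]={$,a}  FOLLOW[A]={$,a}  FOLLOW[B]={$,a}
pass 2: — fixpoint
  FOLLOW[S]={$,a}  FOLLOW[A]={$,a}  FOLLOW[B]={$,a}

FOLLOW(S) = ["$", "a"]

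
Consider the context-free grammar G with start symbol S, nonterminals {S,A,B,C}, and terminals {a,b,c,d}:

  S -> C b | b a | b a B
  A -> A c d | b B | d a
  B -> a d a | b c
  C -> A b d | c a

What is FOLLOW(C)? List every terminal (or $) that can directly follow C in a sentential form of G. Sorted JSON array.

FIRST iteration:
pass 1:
  A via A→b B: +{b}
  A via A→d a: +{d}
  B via B→a d a: +{a}
  B via B→b c: +{b}
  C via C→A b d: +{b,d}
  C via C→c a: +{c}
  S via S→C b: +{b,c,d}
  FIRST(S)={b,c,d}  FIRST(A)={b,d}  FIRST(B)={a,b}  FIRST(C)={b,c,d}
pass 2: done
  FIRST(S)={b,c,d}  FIRST(A)={b,d}  FIRST(B)={a,b}  FIRST(C)={b,c,d}

FOLLOW iteration:
initialize: $ ∈ FOLLOW(S)
pass 1:
  A→A c d: FOLLOW(A) ⊇ FIRST(c) = {c}; new: +{c}
  A→b B: FOLLOW(B) ⊇ FOLLOW(A) ⊇ {c}; new: +{c}
  C→A b d: FOLLOW(A) ⊇ FIRST(b) = {b}; new: +{b}
  S→C b: FOLLOW(C) ⊇ FIRST(b) = {b}; new: +{b}
  S→b a B: FOLLOW(B) ⊇ FOLLOW(S) ⊇ {$}; new: +{$}
  FOLLOW(S)={$}  FOLLOW(A)={b,c}  FOLLOW(B)={$,c}  FOLLOW(C)={b}
pass 2:
  A→b B: FOLLOW(B) ⊇ FOLLOW(A) ⊇ {b,c}; new: +{b}
  FOLLOW(S)={$}  FOLLOW(A)={b,c}  FOLLOW(B)={$,b,c}  FOLLOW(C)={b}
pass 3: (no change)
  FOLLOW(S)={$}  FOLLOW(A)={b,c}  FOLLOW(B)={$,b,c}  FOLLOW(C)={b}

FOLLOW(C) = ["b"]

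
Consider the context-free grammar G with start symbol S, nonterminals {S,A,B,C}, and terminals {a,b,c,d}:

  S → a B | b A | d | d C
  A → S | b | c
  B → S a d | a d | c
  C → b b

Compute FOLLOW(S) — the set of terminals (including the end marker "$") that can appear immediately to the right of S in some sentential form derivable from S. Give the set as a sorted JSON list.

Compute FIRST by fixpoint:
[1]
  A via A→b: +{b}
  A via A→c: +{c}
  B via B→a d: +{a}
  B via B→c: +{c}
  C via C→b b: +{b}
  S via S→a B: +{a}
  S via S→b A: +{b}
  S via S→d: +{d}
  FIRST[S]={a,b,d}  FIRST[A]={b,c}  FIRST[B]={a,c}  FIRST[C]={b}
[2]
  A via A→S: +{a,d}
  B via B→S a d: +{b,d}
  FIRST[S]={a,b,d}  FIRST[A]={a,b,c,d}  FIRST[B]={a,b,c,d}  FIRST[C]={b}
[3] done
  FIRST[S]={a,b,d}  FIRST[A]={a,b,c,d}  FIRST[B]={a,b,c,d}  FIRST[C]={b}

FOLLOW sets:
FOLLOW(S) := {$}
round 1:
  B→S a d: FOLLOW(S) ⊇ FIRST(a) = {a}; new: +{a}
  S→a B: FOLLOW(B) ⊇ FOLLOW(S) ⊇ {$,a}; new: +{$,a}
  S→b A: FOLLOW(A) ⊇ FOLLOW(S) ⊇ {$,a}; new: +{$,a}
  S→d C: FOLLOW(C) ⊇ FOLLOW(S) ⊇ {$,a}; new: +{$,a}
  FOLLOW(S)={$,a}  FOLLOW(A)={$,a}  FOLLOW(B)={$,a}  FOLLOW(C)={$,a}
round 2: (no change)
  FOLLOW(S)={$,a}  FOLLOW(A)={$,a}  FOLLOW(B)={$,a}  FOLLOW(C)={$,a}

FOLLOW(S) = ["$", "a"]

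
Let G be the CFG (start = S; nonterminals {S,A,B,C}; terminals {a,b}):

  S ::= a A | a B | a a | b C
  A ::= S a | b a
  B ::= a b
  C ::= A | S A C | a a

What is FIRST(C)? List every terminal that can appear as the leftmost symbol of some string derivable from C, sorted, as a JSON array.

FIRST sets, iterate to fixpoint:
pass 1:
  A via A→b a: +{b}
  B via B→a b: +{a}
  C via C→A: +{b}
  C via C→a a: +{a}
  S via S→a A: +{a}
  S via S→b C: +{b}
  FIRST(S)={a,b}  FIRST(A)={b}  FIRST(B)={a}  FIRST(C)={a,b}
pass 2:
  A via A→S a: +{a}
  FIRST(S)={a,b}  FIRST(A)={a,b}  FIRST(B)={a}  FIRST(C)={a,b}
pass 3: — fixpoint
  FIRST(S)={a,b}  FIRST(A)={a,b}  FIRST(B)={a}  FIRST(C)={a,b}

FIRST(C) = ["a", "b"]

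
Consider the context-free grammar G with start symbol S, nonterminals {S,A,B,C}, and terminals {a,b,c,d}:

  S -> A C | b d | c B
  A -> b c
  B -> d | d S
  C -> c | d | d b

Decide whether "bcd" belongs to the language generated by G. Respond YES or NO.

Convert to CNF:
  S -> A C | T0 T2 | T1 B
  A -> T0 T1
  B -> T2 S | d
  C -> T2 T0 | c | d
  T0 -> b
  T1 -> c
  T2 -> d

Fill CYK table bottom-up:
  cell(0,0) b: {T0}  orig:{}
  cell(1,1) c: {C,T1}  orig:{C}
  cell(2,2) d: {B,C,T2}  orig:{B,C}
  cell(0,1) bc: {A}
  cell(1,2) cd: {S}
  cell(0,2) bcd: {S}

S ∈ T[0,2] ⇒ YES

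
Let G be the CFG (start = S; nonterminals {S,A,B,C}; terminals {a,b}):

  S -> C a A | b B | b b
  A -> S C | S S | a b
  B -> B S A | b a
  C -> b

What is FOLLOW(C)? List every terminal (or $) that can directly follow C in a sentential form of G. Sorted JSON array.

FIRST sets, iterate to fixpoint:
pass 1:
  A via A→a b: +{a}
  B via B→b a: +{b}
  C via C→b: +{b}
  S via S→C a A: +{b}
  S: {b}  A: {a}  B: {b}  C: {b}
pass 2:
  A via A→S C: +{b}
  S: {b}  A: {a,b}  B: {b}  C: {b}
pass 3: — fixpoint
  S: {b}  A: {a,b}  B: {b}  C: {b}

FOLLOW sets:
FOLLOW(S) := {$}
[1]
  A→S C: FOLLOW(S) ⊇ FIRST(C) = {b}; new: +{b}
  B→B S A: FOLLOW(B) ⊇ FIRST(S) = {b}; new: +{b}
  B→B S A: FOLLOW(S) ⊇ FIRST(A) = {a,b}; new: +{a}
  B→B S A: FOLLOW(A) ⊇ FOLLOW(B) ⊇ {b}; new: +{b}
  S→C a A: FOLLOW(C) ⊇ FIRST(a) = {a}; new: +{a}
  S→C a A: FOLLOW(A) ⊇ FOLLOW(S) ⊇ {$,a,b}; new: +{$,a}
  S→b B: FOLLOW(B) ⊇ FOLLOW(S) ⊇ {$,a,b}; new: +{$,a}
  S: {$,a,b}  A: {$,a,b}  B: {$,a,b}  C: {a}
[2]
  A→S C: FOLLOW(C) ⊇ FOLLOW(A) ⊇ {$,a,b}; new: +{$,b}
  S: {$,a,b}  A: {$,a,b}  B: {$,a,b}  C: {$,a,b}
[3] done
  S: {$,a,b}  A: {$,a,b}  B: {$,a,b}  C: {$,a,b}

FOLLOW(C) = ["$", "a", "b"]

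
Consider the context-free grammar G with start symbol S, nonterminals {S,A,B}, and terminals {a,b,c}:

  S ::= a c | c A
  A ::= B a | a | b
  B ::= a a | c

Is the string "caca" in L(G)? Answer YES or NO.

CNF form of G:
  S -> T0 T1 | T1 A
  A -> B T0 | a | b
  B -> T0 T0 | c
  T0 -> a
  T1 -> c

CYK fill:
  T[0,0] 'c' = {B,T1}  orig:{B}
  T[1,1] 'a' = {A,T0}  orig:{A}
  T[2,2] 'c' = {B,T1}  orig:{B}
  T[3,3] 'a' = {A,T0}  orig:{A}
  T[0,1] 'ca' = {A,S}
  T[1,2] 'ac' = {S}
  T[2,3] 'ca' = {A,S}
  T[0,2] 'cac' = ∅
  T[1,3] 'aca' = ∅
  T[0,3] 'caca' = ∅

S ∉ T[0,3] ⇒ NO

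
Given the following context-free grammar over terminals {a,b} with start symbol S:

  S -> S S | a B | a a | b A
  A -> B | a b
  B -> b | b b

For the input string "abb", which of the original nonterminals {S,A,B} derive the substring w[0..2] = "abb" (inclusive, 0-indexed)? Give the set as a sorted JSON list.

CNF form of G:
  S -> S S | T0 B | T0 T0 | T1 A
  A -> T0 T1 | T1 T1 | b
  B -> T1 T1 | b
  T0 -> a
  T1 -> b

CYK table (by increasing span) (cells [i..j] with 0 ≤ i ≤ j ≤ 2 only):
  [0..0]={T0}  "a"  orig:{}
  [1..1]={A,B,T1}  "b"  orig:{A,B}
  [2..2]={A,B,T1}  "b"  orig:{A,B}
  [0..1]={A,S}  "ab"
  [1..2]={A,B,S}  "bb"
  [0..2]={S}  "abb"

Original NTs in T[0,2] deriving "abb": ["S"]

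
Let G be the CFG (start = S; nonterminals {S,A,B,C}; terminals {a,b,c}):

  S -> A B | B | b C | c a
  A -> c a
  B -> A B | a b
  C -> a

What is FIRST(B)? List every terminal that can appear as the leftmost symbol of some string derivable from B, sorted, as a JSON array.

Compute FIRST by fixpoint:
pass 1:
  A via A→c a: +{c}
  B via B→A B: +{c}
  B via B→a b: +{a}
  C via C→a: +{a}
  S via S→A B: +{c}
  S via S→B: +{a}
  S via S→b C: +{b}
  FIRST[S]={a,b,c}  FIRST[A]={c}  FIRST[B]={a,c}  FIRST[C]={a}
pass 2: — fixpoint
  FIRST[S]={a,b,c}  FIRST[A]={c}  FIRST[B]={a,c}  FIRST[C]={a}

FIRST(B) = ["a", "c"]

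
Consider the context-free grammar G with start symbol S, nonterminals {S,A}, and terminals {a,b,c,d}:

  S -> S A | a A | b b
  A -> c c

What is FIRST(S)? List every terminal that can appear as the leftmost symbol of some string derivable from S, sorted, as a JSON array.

Compute FIRST by fixpoint:
round 1:
  A via A→c c: +{c}
  S via S→a A: +{a}
  S via S→b b: +{b}
  S: {a,b}  A: {c}
round 2: (no change)
  S: {a,b}  A: {c}

FIRST(S) = ["a", "b"]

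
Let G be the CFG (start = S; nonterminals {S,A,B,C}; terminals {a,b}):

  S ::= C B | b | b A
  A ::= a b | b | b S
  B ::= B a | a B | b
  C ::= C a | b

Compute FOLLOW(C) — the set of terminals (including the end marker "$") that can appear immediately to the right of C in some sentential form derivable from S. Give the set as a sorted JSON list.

FIRST sets, iterate to fixpoint:
iter 1:
  A via A→a b: +{a}
  A via A→b: +{b}
  B via B→a B: +{a}
  B via B→b: +{b}
  C via C→b: +{b}
  S via S→C B: +{b}
  S: {b}  A: {a,b}  B: {a,b}  C: {b}
iter 2: (stable)
  S: {b}  A: {a,b}  B: {a,b}  C: {b}

FOLLOW sets:
initialize: $ ∈ FOLLOW(S)
iter 1:
  B→B a: FOLLOW(B) ⊇ FIRST(a) = {a}; new: +{a}
  C→C a: FOLLOW(C) ⊇ FIRST(a) = {a}; new: +{a}
  S→C B: FOLLOW(C) ⊇ FIRST(B) = {a,b}; new: +{b}
  S→C B: FOLLOW(B) ⊇ FOLLOW(S) ⊇ {$}; new: +{$}
  S→b A: FOLLOW(A) ⊇ FOLLOW(S) ⊇ {$}; new: +{$}
  FOLLOW[S]={$}  FOLLOW[A]={$}  FOLLOW[B]={$,a}  FOLLOW[C]={a,b}
iter 2: (no change)
  FOLLOW[S]={$}  FOLLOW[A]={$}  FOLLOW[B]={$,a}  FOLLOW[C]={a,b}

FOLLOW(C) = ["a", "b"]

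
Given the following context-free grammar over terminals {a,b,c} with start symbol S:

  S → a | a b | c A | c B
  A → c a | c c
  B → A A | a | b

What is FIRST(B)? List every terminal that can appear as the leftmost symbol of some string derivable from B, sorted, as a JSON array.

FIRST iteration:
pass 1:
  A via A→c a: +{c}
  B via B→A A: +{c}
  B via B→a: +{a}
  B via B→b: +{b}
  S via S→a: +{a}
  S via S→c A: +{c}
  S: {a,c}  A: {c}  B: {a,b,c}
pass 2: — fixpoint
  S: {a,c}  A: {c}  B: {a,b,c}

FIRST(B) = ["a", "b", "c"]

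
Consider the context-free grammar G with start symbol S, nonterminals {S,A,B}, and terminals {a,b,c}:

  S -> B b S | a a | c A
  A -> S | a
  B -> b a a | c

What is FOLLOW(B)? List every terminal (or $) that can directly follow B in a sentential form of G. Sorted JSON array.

Compute FIRST by fixpoint:
[1]
  A via A→a: +{a}
  B via B→b a a: +{b}
  B via B→c: +{c}
  S via S→B b S: +{b,c}
  S via S→a a: +{a}
  FIRST[S]={a,b,c}  FIRST[A]={a}  FIRST[B]={b,c}
[2]
  A via A→S: +{b,c}
  FIRST[S]={a,b,c}  FIRST[A]={a,b,c}  FIRST[B]={b,c}
[3] (no change)
  FIRST[S]={a,b,c}  FIRST[A]={a,b,c}  FIRST[B]={b,c}

FOLLOW iteration:
initialize: $ ∈ FOLLOW(S)
pass 1:
  S→B b S: FOLLOW(B) ⊇ FIRST(b) = {b}; new: +{b}
  S→c A: FOLLOW(A) ⊇ FOLLOW(S) ⊇ {$}; new: +{$}
  FOLLOW(S)={$}  FOLLOW(A)={$}  FOLLOW(B)={b}
pass 2: (no change)
  FOLLOW(S)={$}  FOLLOW(A)={$}  FOLLOW(B)={b}

FOLLOW(B) = ["b"]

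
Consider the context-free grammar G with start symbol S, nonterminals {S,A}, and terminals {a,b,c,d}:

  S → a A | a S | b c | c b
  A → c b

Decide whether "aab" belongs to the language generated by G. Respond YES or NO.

CNF form of G:
  S -> T0 T1 | T1 T0 | T2 A | T2 S
  A -> T0 T1
  T0 -> c
  T1 -> b
  T2 -> a

CYK table (by increasing span):
  [0..0]={T2}  "a"  orig:{}
  [1..1]={T2}  "a"  orig:{}
  [2..2]={T1}  "b"  orig:{}
  [0..1]=∅  "aa"
  [1..2]=∅  "ab"
  [0..2]=∅  "aab"

S ∉ T[0,2] ⇒ NO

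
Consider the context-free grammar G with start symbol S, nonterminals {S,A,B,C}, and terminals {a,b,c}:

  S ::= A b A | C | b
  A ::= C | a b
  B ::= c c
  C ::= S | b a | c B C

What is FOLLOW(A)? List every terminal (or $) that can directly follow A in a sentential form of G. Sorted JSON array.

FIRST iteration:
iter 1:
  A via A→a b: +{a}
  B via B→c c: +{c}
  C via C→b a: +{b}
  C via C→c B C: +{c}
  S via S→A b A: +{a}
  S via S→C: +{b,c}
  FIRST(S)={a,b,c}  FIRST(A)={a}  FIRST(B)={c}  FIRST(C)={b,c}
iter 2:
  A via A→C: +{b,c}
  C via C→S: +{a}
  FIRST(S)={a,b,c}  FIRST(A)={a,b,c}  FIRST(B)={c}  FIRST(C)={a,b,c}
iter 3: — fixpoint
  FIRST(S)={a,b,c}  FIRST(A)={a,b,c}  FIRST(B)={c}  FIRST(C)={a,b,c}

Compute FOLLOW by fixpoint:
initialize: $ ∈ FOLLOW(S)
pass 1:
  C→c B C: FOLLOW(B) ⊇ FIRST(C) = {a,b,c}; new: +{a,b,c}
  S→A b A: FOLLOW(A) ⊇ FIRST(b) = {b}; new: +{b}
  S→A b A: FOLLOW(A) ⊇ FOLLOW(S) ⊇ {$}; new: +{$}
  S→C: FOLLOW(C) ⊇ FOLLOW(S) ⊇ {$}; new: +{$}
  FOLLOW[S]={$}  FOLLOW[A]={$,b}  FOLLOW[B]={a,b,c}  FOLLOW[C]={$}
pass 2:
  A→C: FOLLOW(C) ⊇ FOLLOW(A) ⊇ {$,b}; new: +{b}
  C→S: FOLLOW(S) ⊇ FOLLOW(C) ⊇ {$,b}; new: +{b}
  FOLLOW[S]={$,b}  FOLLOW[A]={$,b}  FOLLOW[B]={a,b,c}  FOLLOW[C]={$,b}
pass 3: (stable)
  FOLLOW[S]={$,b}  FOLLOW[A]={$,b}  FOLLOW[B]={a,b,c}  FOLLOW[C]={$,b}

FOLLOW(A) = ["$", "b"]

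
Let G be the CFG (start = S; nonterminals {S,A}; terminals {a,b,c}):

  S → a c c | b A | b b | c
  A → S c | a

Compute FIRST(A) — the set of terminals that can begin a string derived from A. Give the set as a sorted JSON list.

FIRST sets, iterate to fixpoint:
round 1:
  A via A→a: +{a}
  S via S→a c c: +{a}
  S via S→b A: +{b}
  S via S→c: +{c}
  FIRST(S)={a,b,c}  FIRST(A)={a}
round 2:
  A via A→S c: +{b,c}
  FIRST(S)={a,b,c}  FIRST(A)={a,b,c}
round 3: — fixpoint
  FIRST(S)={a,b,c}  FIRST(A)={a,b,c}

FIRST(A) = ["a", "b", "c"]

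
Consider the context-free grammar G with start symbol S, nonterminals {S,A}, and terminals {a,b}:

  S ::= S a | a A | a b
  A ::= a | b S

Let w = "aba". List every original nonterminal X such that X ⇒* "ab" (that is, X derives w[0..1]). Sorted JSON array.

CNF form of G:
  S -> S T1 | T1 A | T1 T0
  A -> T0 S | a
  T0 -> b
  T1 -> a

CYK table (by increasing span) — only the sub-triangle for w[0..1]:
  cell(0,0) a: {A,T1}  orig:{A}
  cell(1,1) b: {T0}  orig:{}
  cell(0,1) ab: {S}

Original NTs in T[0,1] deriving "ab": ["S"]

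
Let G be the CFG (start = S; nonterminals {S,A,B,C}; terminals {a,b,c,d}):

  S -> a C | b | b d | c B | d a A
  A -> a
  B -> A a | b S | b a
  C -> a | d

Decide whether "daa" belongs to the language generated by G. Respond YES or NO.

CNF form of G:
  S -> T0 C | T1 T2 | T2 X4 | T3 B | b
  A -> a
  B -> A T0 | T1 S | T1 T0
  C -> a | d
  T0 -> a
  T1 -> b
  T2 -> d
  T3 -> c
  X4 -> T0 A

CYK table (by increasing span):
  [0..0]={C,T2}  "d"  orig:{C}
  [1..1]={A,C,T0}  "a"  orig:{A,C}
  [2..2]={A,C,T0}  "a"  orig:{A,C}
  [0..1]=∅  "da"
  [1..2]={B,S,X4}  "aa"  orig:{B,S}
  [0..2]={S}  "daa"

S ∈ T[0,2] ⇒ YES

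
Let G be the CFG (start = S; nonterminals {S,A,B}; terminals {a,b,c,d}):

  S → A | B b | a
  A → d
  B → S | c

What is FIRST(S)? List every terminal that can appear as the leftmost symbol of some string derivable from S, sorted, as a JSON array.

FIRST iteration:
iter 1:
  A via A→d: +{d}
  B via B→c: +{c}
  S via S→A: +{d}
  S via S→B b: +{c}
  S via S→a: +{a}
  FIRST(S)={a,c,d}  FIRST(A)={d}  FIRST(B)={c}
iter 2:
  B via B→S: +{a,d}
  FIRST(S)={a,c,d}  FIRST(A)={d}  FIRST(B)={a,c,d}
iter 3: done
  FIRST(S)={a,c,d}  FIRST(A)={d}  FIRST(B)={a,c,d}

FIRST(S) = ["a", "c", "d"]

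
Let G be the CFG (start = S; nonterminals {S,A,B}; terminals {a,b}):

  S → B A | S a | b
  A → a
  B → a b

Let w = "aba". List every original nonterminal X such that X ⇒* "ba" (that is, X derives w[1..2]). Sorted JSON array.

Convert to CNF:
  S -> B A | S T0 | b
  A -> a
  B -> T0 T1
  T0 -> a
  T1 -> b

CYK table (by increasing span) — only the sub-triangle for w[1..2]:
  cell(1,1) b: {S,T1}  orig:{S}
  cell(2,2) a: {A,T0}  orig:{A}
  cell(1,2) ba: {S}

Original NTs in T[1,2] deriving "ba": ["S"]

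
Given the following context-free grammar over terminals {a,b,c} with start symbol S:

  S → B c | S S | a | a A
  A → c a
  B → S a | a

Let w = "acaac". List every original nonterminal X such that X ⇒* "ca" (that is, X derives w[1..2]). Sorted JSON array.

Convert to CNF:
  S -> B T0 | S S | T1 A | a
  A -> T0 T1
  B -> S T1 | a
  T0 -> c
  T1 -> a

Fill CYK table bottom-up — only the sub-triangle for w[1..2]:
  T[1,1] 'c' = {T0}  orig:{}
  T[2,2] 'a' = {B,S,T1}  orig:{B,S}
  T[1,2] 'ca' = {A}

Original NTs in T[1,2] deriving "ca": ["A"]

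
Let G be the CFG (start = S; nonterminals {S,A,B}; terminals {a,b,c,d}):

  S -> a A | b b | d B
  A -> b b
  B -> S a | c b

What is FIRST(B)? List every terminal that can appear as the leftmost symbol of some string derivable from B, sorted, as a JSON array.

FIRST iteration:
[1]
  A via A→b b: +{b}
  B via B→c b: +{c}
  S via S→a A: +{a}
  S via S→b b: +{b}
  S via S→d B: +{d}
  FIRST[S]={a,b,d}  FIRST[A]={b}  FIRST[B]={c}
[2]
  B via B→S a: +{a,b,d}
  FIRST[S]={a,b,d}  FIRST[A]={b}  FIRST[B]={a,b,c,d}
[3] — fixpoint
  FIRST[S]={a,b,d}  FIRST[A]={b}  FIRST[B]={a,b,c,d}

FIRST(B) = ["a", "b", "c", "d"]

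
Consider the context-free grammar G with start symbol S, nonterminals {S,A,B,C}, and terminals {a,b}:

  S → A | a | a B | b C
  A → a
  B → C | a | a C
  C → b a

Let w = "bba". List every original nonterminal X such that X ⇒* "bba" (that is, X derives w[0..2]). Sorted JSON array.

Convert to CNF:
  S -> T0 B | T1 C | a
  A -> a
  B -> T0 C | T1 T0 | a
  C -> T1 T0
  T0 -> a
  T1 -> b

Fill CYK table bottom-up, restricted to cells inside w[0..2]:
  cell(0,0) b: {T1}  orig:{}
  cell(1,1) b: {T1}  orig:{}
  cell(2,2) a: {A,B,S,T0}  orig:{A,B,S}
  cell(0,1) bb: ∅
  cell(1,2) ba: {B,C}
  cell(0,2) bba: {S}

Original NTs in T[0,2] deriving "bba": ["S"]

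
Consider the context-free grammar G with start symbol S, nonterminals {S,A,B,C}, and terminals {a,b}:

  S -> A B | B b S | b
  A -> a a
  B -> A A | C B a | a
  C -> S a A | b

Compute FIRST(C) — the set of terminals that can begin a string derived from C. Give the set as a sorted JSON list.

Compute FIRST by fixpoint:
iter 1:
  A via A→a a: +{a}
  B via B→A A: +{a}
  C via C→b: +{b}
  S via S→A B: +{a}
  S via S→b: +{b}
  FIRST[S]={a,b}  FIRST[A]={a}  FIRST[B]={a}  FIRST[C]={b}
iter 2:
  B via B→C B a: +{b}
  C via C→S a A: +{a}
  FIRST[S]={a,b}  FIRST[A]={a}  FIRST[B]={a,b}  FIRST[C]={a,b}
iter 3: (no change)
  FIRST[S]={a,b}  FIRST[A]={a}  FIRST[B]={a,b}  FIRST[C]={a,b}

FIRST(C) = ["a", "b"]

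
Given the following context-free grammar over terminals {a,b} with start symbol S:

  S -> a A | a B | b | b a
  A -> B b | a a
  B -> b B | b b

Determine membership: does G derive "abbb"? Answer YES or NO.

CNF form of G:
  S -> T0 T1 | T1 A | T1 B | b
  A -> B T0 | T1 T1
  B -> T0 B | T0 T0
  T0 -> b
  T1 -> a

Fill CYK table bottom-up:
  cell(0,0) a: {T1}  orig:{}
  cell(1,1) b: {S,T0}  orig:{S}
  cell(2,2) b: {S,T0}  orig:{S}
  cell(3,3) b: {S,T0}  orig:{S}
  cell(0,1) ab: ∅
  cell(1,2) bb: {B}
  cell(2,3) bb: {B}
  cell(0,2) abb: {S}
  cell(1,3) bbb: {A,B}
  cell(0,3) abbb: {S}

S ∈ T[0,3] ⇒ YES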